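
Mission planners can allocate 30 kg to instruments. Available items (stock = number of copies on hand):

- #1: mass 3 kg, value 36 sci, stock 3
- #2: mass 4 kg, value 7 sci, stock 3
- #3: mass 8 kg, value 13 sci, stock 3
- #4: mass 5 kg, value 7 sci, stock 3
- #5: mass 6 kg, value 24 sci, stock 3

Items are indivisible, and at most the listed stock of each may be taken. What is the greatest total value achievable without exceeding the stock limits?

180 sci

Top feasible selections:
- 3×#1 + 3×#5: mass 27, value 180
- 3×#1 + 2×#2 + 2×#5: mass 29, value 170
- 3×#1 + 1×#2 + 1×#4 + 2×#5: mass 30, value 170
Best: 180 sci.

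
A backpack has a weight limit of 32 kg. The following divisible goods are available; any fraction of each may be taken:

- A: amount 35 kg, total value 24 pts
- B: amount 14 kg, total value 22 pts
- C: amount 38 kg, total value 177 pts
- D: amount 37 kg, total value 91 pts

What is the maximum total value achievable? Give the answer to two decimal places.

149.05

Take in order of value per unit:
- C (177/38 per unit): 32 of 38 → value 32×177/38 = 149.0526, running total 149.05
Total 149.05.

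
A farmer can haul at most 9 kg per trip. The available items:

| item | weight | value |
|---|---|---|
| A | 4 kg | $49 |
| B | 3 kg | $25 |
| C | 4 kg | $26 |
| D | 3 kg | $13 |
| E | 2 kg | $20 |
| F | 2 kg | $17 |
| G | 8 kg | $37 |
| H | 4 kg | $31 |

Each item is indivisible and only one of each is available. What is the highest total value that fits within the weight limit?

Check high-value combinations within 9 kg:
- A+B+E: weight 4+3+2=9, value 49+25+20=94
- A+B+F: weight 4+3+2=9, value 49+25+17=91
- A+E+F: weight 4+2+2=8, value 49+20+17=86
- A+D+E: weight 4+3+2=9, value 49+13+20=82
- A+H: weight 4+4=8, value 49+31=80
Best: $94.

$94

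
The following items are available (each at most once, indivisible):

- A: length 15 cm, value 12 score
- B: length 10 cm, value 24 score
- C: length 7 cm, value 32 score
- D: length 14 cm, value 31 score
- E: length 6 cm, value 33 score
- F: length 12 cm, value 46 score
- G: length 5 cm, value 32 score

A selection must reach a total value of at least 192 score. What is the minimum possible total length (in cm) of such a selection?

54

Subsets with value ≥ 192, sorted by total length:
- B+C+D+E+F+G: length 54, value 198
- A+B+C+D+E+F+G: length 69, value 210
Minimum length: 54 cm.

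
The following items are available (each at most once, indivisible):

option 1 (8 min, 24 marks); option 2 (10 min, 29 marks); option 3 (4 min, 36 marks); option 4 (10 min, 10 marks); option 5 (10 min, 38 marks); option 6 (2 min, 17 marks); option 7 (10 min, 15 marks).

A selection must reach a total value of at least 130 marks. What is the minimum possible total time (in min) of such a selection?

Subsets with value ≥ 130, sorted by total time:
- option 1+option 2+option 3+option 5+option 6: time 34, value 144
- option 1+option 3+option 5+option 6+option 7: time 34, value 130
Minimum time: 34 min.

34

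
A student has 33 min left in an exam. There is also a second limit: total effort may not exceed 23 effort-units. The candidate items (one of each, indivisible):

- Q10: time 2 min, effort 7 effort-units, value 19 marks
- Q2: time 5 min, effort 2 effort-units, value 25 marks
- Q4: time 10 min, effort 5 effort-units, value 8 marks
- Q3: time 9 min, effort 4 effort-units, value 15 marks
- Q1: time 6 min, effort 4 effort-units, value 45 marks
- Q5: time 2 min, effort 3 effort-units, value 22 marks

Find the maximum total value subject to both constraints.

126 marks

Feasible sets respecting both limits:
- Q10+Q2+Q3+Q1+Q5: time 24, effort 20, value 126
- Q10+Q2+Q4+Q1+Q5: time 25, effort 21, value 119
- Q2+Q4+Q3+Q1+Q5: time 32, effort 18, value 115
- Q10+Q2+Q4+Q3+Q1: time 32, effort 22, value 112
Best: 126 marks.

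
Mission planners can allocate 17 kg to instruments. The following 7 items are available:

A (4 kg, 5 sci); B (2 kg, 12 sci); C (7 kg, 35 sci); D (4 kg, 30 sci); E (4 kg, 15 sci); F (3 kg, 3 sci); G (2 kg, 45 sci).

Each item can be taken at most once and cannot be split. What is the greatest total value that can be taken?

125 sci

Check high-value combinations within 17 kg:
- C+D+E+G: mass 7+4+4+2=17, value 35+30+15+45=125
- B+C+D+G: mass 2+7+4+2=15, value 12+35+30+45=122
- A+C+D+G: mass 4+7+4+2=17, value 5+35+30+45=115
- C+D+F+G: mass 7+4+3+2=16, value 35+30+3+45=113
- C+D+G: mass 7+4+2=13, value 35+30+45=110
Best: 125 sci.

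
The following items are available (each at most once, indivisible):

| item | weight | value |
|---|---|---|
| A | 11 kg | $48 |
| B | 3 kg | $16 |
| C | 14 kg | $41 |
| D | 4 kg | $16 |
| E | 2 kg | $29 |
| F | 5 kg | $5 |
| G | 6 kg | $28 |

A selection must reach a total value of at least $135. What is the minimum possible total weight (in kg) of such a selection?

Subsets with value ≥ 135, sorted by total weight:
- A+B+D+E+G: weight 26, value 137
- A+B+D+E+F+G: weight 31, value 142
- A+C+E+G: weight 33, value 146
Minimum weight: 26 kg.

26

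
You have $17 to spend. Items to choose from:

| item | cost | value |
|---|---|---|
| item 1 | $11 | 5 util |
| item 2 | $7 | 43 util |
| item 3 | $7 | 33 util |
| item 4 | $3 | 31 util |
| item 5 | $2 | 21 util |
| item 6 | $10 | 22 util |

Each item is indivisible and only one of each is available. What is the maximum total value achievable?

Check high-value combinations within $17:
- item 2+item 3+item 4: cost 7+7+3=17, value 43+33+31=107
- item 2+item 3+item 5: cost 7+7+2=16, value 43+33+21=97
- item 2+item 4+item 5: cost 7+3+2=12, value 43+31+21=95
Best: 107 util.

107 util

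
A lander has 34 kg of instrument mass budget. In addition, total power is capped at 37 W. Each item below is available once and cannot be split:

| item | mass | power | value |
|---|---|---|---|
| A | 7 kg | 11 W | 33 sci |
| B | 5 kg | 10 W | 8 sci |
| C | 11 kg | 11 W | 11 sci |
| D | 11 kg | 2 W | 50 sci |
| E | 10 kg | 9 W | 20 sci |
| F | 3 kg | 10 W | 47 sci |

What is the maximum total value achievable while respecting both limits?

Feasible sets respecting both limits:
- A+D+E+F: mass 31, power 32, value 150
- A+C+D+F: mass 32, power 34, value 141
- A+B+D+F: mass 26, power 33, value 138
Best: 150 sci.

150 sci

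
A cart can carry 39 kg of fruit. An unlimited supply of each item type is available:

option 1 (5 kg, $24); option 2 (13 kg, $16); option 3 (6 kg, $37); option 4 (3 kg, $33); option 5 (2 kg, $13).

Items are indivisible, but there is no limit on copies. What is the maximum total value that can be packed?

$429

Best value-per-unit is option 4 at 33/3, and filling with it alone uses weight 13×3=39. No mix of the others beats 13×33 = 429.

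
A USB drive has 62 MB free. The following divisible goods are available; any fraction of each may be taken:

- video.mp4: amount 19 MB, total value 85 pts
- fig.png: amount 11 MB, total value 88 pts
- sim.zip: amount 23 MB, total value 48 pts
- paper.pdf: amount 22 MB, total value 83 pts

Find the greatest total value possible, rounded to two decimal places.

276.87

Take in order of value per unit:
- fig.png (88/11 per unit): all 11 → value 88, running total 88.00
- video.mp4 (85/19 per unit): all 19 → value 85, running total 173.00
- paper.pdf (83/22 per unit): all 22 → value 83, running total 256.00
- sim.zip (48/23 per unit): 10 of 23 → value 10×48/23 = 20.8696, running total 276.87
Total 276.87.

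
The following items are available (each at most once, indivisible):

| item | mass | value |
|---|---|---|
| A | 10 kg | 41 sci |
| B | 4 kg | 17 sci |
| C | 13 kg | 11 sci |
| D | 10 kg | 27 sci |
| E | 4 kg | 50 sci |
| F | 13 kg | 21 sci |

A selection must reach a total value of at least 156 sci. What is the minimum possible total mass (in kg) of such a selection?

Subsets with value ≥ 156, sorted by total mass:
- A+B+D+E+F: mass 41, value 156
- A+B+C+D+E+F: mass 54, value 167
Minimum mass: 41 kg.

41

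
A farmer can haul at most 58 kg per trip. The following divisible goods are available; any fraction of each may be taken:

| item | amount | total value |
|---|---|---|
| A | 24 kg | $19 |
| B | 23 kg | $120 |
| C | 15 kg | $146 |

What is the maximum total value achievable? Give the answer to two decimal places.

281.83

Take in order of value per unit:
- C (146/15 per unit): all 15 → value 146, running total 146.00
- B (120/23 per unit): all 23 → value 120, running total 266.00
- A (19/24 per unit): 20 of 24 → value 20×19/24 = 15.8333, running total 281.83
Total 281.83.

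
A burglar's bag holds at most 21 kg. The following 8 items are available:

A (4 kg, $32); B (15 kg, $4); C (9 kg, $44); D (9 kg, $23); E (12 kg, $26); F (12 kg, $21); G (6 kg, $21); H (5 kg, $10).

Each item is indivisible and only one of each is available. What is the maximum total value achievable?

$97

Check high-value combinations within 21 kg:
- A+C+G: weight 4+9+6=19, value 32+44+21=97
- A+C+H: weight 4+9+5=18, value 32+44+10=86
- A+C: weight 4+9=13, value 32+44=76
Best: $97.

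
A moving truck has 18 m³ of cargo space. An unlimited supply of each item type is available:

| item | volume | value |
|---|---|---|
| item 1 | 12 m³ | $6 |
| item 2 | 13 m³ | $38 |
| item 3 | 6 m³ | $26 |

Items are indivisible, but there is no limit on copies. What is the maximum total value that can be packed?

Best value-per-unit is item 3 at 26/6, and filling with it alone uses volume 3×6=18. No mix of the others beats 3×26 = 78.

$78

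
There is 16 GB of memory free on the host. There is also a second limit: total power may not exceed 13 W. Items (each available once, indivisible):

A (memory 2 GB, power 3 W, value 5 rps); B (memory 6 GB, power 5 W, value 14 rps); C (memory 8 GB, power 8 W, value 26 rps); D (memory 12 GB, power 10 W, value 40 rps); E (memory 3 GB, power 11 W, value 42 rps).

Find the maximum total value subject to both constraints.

Feasible sets respecting both limits:
- A+D: memory 14, power 13, value 45
- E: memory 3, power 11, value 42
- B+C: memory 14, power 13, value 40
Best: 45 rps.

45 rps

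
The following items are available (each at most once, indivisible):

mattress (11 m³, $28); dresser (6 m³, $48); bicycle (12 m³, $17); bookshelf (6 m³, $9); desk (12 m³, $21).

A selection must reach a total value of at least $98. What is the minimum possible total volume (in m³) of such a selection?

35

Subsets with value ≥ 98, sorted by total volume:
- mattress+dresser+bookshelf+desk: volume 35, value 106
- mattress+dresser+bicycle+bookshelf: volume 35, value 102
- mattress+dresser+bicycle+desk: volume 41, value 114
- mattress+dresser+bicycle+bookshelf+desk: volume 47, value 123
Minimum volume: 35 m³.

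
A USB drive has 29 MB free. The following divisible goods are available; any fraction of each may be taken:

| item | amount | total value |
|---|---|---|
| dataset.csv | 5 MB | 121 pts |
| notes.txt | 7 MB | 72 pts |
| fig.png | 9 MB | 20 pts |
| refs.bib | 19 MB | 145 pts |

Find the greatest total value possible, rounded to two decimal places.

322.74

Take in order of value per unit:
- dataset.csv (121/5 per unit): all 5 → value 121, running total 121.00
- notes.txt (72/7 per unit): all 7 → value 72, running total 193.00
- refs.bib (145/19 per unit): 17 of 19 → value 17×145/19 = 129.7368, running total 322.74
Total 322.74.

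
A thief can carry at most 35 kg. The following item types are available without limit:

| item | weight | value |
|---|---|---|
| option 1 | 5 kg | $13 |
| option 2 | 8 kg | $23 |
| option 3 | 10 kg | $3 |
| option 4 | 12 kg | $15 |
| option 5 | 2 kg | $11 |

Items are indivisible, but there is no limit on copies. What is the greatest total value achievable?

Best value-per-unit is option 5 at 11/2, and filling with it alone uses weight 17×2=34. No mix of the others beats 17×11 = 187.

$187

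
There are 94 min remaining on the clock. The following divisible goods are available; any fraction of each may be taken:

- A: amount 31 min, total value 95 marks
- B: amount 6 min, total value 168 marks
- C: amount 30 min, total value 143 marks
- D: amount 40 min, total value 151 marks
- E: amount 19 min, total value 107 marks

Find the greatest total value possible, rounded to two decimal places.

Take in order of value per unit:
- B (168/6 per unit): all 6 → value 168, running total 168.00
- E (107/19 per unit): all 19 → value 107, running total 275.00
- C (143/30 per unit): all 30 → value 143, running total 418.00
- D (151/40 per unit): 39 of 40 → value 39×151/40 = 147.2250, running total 565.23
Total 565.23.

565.23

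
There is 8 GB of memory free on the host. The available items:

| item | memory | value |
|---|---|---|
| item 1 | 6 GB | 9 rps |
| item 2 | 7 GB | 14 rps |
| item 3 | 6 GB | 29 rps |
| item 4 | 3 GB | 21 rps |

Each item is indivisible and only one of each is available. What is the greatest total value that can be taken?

29 rps

Check high-value combinations within 8 GB:
- item 3: memory 6, value 29
- item 4: memory 3, value 21
- item 2: memory 7, value 14
Best: 29 rps.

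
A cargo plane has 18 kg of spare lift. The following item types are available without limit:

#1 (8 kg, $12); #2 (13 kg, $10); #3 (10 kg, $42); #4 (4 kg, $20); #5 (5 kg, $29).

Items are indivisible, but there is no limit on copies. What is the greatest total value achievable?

$98

Best value-per-unit is #5 at 29/5; filling with it alone gives 3×29 = 87.
Optimal mix: 2×#4 + 2×#5 → weight 18, value 98.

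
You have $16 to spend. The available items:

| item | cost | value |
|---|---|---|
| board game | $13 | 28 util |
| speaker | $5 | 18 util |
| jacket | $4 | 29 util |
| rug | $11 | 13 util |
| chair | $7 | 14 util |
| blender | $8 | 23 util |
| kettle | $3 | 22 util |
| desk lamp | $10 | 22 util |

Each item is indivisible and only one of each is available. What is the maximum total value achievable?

Check high-value combinations within $16:
- jacket+blender+kettle: cost 4+8+3=15, value 29+23+22=74
- speaker+jacket+kettle: cost 5+4+3=12, value 18+29+22=69
- jacket+chair+kettle: cost 4+7+3=14, value 29+14+22=65
- speaker+blender+kettle: cost 5+8+3=16, value 18+23+22=63
- speaker+jacket+chair: cost 5+4+7=16, value 18+29+14=61
Best: 74 util.

74 util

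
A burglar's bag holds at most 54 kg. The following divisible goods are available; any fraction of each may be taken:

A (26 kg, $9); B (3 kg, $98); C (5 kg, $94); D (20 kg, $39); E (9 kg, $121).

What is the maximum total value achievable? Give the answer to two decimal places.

Take in order of value per unit:
- B (98/3 per unit): all 3 → value 98, running total 98.00
- C (94/5 per unit): all 5 → value 94, running total 192.00
- E (121/9 per unit): all 9 → value 121, running total 313.00
- D (39/20 per unit): all 20 → value 39, running total 352.00
- A (9/26 per unit): 17 of 26 → value 17×9/26 = 5.8846, running total 357.88
Total 357.88.

357.88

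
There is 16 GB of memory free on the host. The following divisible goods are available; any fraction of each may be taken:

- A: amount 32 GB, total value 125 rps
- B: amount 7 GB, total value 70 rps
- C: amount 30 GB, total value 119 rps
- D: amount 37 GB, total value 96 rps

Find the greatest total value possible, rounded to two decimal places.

105.70

Take in order of value per unit:
- B (70/7 per unit): all 7 → value 70, running total 70.00
- C (119/30 per unit): 9 of 30 → value 9×119/30 = 35.7000, running total 105.70
Total 105.70.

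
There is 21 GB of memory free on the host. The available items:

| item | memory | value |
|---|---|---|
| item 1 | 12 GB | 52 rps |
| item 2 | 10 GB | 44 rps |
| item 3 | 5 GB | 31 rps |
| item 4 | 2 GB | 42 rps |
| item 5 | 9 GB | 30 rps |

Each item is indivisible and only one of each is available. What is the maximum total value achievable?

125 rps

Check high-value combinations within 21 GB:
- item 1+item 3+item 4: memory 12+5+2=19, value 52+31+42=125
- item 2+item 3+item 4: memory 10+5+2=17, value 44+31+42=117
- item 2+item 4+item 5: memory 10+2+9=21, value 44+42+30=116
Best: 125 rps.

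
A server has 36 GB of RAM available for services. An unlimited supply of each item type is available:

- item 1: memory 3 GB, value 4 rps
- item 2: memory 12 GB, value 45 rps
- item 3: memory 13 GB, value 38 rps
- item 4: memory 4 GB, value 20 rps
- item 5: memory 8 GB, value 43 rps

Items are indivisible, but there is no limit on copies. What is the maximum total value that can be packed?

192 rps

Best value-per-unit is item 5 at 43/8; filling with it alone gives 4×43 = 172.
Optimal mix: 1×item 4 + 4×item 5 → memory 36, value 192.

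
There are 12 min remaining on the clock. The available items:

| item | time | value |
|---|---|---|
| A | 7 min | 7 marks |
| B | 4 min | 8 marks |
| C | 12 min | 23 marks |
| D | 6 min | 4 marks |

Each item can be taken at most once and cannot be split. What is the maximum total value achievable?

23 marks

Check high-value combinations within 12 min:
- C: time 12, value 23
- A+B: time 7+4=11, value 7+8=15
- B+D: time 4+6=10, value 8+4=12
- B: time 4, value 8
- A: time 7, value 7
Best: 23 marks.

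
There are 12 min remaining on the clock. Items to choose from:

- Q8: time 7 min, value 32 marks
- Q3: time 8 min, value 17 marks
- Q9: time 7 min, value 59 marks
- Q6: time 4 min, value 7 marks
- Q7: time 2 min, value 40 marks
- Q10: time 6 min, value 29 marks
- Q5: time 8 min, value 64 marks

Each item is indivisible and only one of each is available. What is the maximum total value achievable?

Check high-value combinations within 12 min:
- Q7+Q5: time 2+8=10, value 40+64=104
- Q9+Q7: time 7+2=9, value 59+40=99
- Q6+Q7+Q10: time 4+2+6=12, value 7+40+29=76
- Q8+Q7: time 7+2=9, value 32+40=72
- Q6+Q5: time 4+8=12, value 7+64=71
Best: 104 marks.

104 marks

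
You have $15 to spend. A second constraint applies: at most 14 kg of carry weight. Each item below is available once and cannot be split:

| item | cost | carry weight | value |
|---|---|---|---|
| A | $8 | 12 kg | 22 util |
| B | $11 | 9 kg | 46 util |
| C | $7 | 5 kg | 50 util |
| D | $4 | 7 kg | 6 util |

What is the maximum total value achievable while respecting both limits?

Feasible sets respecting both limits:
- C+D: cost 11, carry weight 12, value 56
- C: cost 7, carry weight 5, value 50
- B: cost 11, carry weight 9, value 46
- A: cost 8, carry weight 12, value 22
Best: 56 util.

56 util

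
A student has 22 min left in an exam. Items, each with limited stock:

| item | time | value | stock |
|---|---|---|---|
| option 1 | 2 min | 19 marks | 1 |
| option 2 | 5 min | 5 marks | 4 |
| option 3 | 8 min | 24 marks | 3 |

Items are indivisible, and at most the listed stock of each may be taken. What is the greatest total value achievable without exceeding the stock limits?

Best selections within time 22 and stock limits:
- 1×option 1 + 2×option 3: time 18, value 67
- 1×option 1 + 2×option 2 + 1×option 3: time 20, value 53
Best: 67 marks.

67 marks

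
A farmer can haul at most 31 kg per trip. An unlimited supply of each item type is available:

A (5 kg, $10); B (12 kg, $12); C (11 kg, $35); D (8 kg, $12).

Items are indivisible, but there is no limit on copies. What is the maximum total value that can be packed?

Best value-per-unit is C at 35/11; filling with it alone gives 2×35 = 70.
Optimal mix: 2×C + 1×D → weight 30, value 82.

$82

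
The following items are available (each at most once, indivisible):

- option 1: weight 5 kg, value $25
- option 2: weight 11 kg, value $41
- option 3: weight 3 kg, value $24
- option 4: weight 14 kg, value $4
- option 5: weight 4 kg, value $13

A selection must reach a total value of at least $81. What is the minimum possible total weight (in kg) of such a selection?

19

Subsets with value ≥ 81, sorted by total weight:
- option 1+option 2+option 3: weight 19, value 90
- option 1+option 2+option 3+option 5: weight 23, value 103
- option 2+option 3+option 4+option 5: weight 32, value 82
Minimum weight: 19 kg.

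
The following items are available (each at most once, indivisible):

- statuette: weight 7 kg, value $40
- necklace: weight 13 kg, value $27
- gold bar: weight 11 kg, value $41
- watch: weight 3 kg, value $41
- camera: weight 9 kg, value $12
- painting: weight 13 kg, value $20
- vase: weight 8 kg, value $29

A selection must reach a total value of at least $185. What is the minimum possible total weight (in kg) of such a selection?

Subsets with value ≥ 185, sorted by total weight:
- statuette+necklace+gold bar+watch+camera+vase: weight 51, value 190
- statuette+necklace+gold bar+watch+painting+vase: weight 55, value 198
- statuette+necklace+gold bar+watch+camera+painting+vase: weight 64, value 210
Minimum weight: 51 kg.

51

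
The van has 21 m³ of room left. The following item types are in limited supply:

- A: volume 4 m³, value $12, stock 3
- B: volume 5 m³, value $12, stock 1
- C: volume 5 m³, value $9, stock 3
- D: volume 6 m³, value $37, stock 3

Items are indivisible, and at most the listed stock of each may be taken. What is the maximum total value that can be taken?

Top feasible selections:
- 3×D: volume 18, value 111
- 2×A + 2×D: volume 20, value 98
Best: $111.

$111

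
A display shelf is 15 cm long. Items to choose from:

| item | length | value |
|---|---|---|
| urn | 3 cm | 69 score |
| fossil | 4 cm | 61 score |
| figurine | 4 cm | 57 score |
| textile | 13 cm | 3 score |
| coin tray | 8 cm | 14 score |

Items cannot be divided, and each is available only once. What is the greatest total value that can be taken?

Check high-value combinations within 15 cm:
- urn+fossil+figurine: length 3+4+4=11, value 69+61+57=187
- urn+fossil+coin tray: length 3+4+8=15, value 69+61+14=144
- urn+figurine+coin tray: length 3+4+8=15, value 69+57+14=140
- urn+fossil: length 3+4=7, value 69+61=130
- urn+figurine: length 3+4=7, value 69+57=126
Best: 187 score.

187 score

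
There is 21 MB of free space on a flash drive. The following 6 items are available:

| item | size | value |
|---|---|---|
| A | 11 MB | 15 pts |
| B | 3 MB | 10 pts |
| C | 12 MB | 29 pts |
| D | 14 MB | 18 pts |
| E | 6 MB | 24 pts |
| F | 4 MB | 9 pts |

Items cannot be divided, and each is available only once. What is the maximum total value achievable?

Check high-value combinations within 21 MB:
- B+C+E: size 3+12+6=21, value 10+29+24=63
- C+E: size 12+6=18, value 29+24=53
- A+B+E: size 11+3+6=20, value 15+10+24=49
- B+C+F: size 3+12+4=19, value 10+29+9=48
- A+E+F: size 11+6+4=21, value 15+24+9=48
Best: 63 pts.

63 pts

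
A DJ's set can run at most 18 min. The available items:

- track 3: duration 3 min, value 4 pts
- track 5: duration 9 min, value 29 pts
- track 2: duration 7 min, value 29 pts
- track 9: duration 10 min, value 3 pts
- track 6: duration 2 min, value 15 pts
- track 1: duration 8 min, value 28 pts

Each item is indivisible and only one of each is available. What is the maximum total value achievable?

73 pts

Check high-value combinations within 18 min:
- track 5+track 2+track 6: duration 9+7+2=18, value 29+29+15=73
- track 2+track 6+track 1: duration 7+2+8=17, value 29+15+28=72
- track 3+track 2+track 1: duration 3+7+8=18, value 4+29+28=61
Best: 73 pts.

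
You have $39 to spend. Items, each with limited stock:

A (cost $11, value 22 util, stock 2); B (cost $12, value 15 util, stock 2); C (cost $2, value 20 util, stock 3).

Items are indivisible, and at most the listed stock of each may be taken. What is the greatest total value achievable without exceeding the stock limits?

104 util

Top feasible selections:
- 2×A + 3×C: cost 28, value 104
- 2×A + 1×B + 2×C: cost 38, value 99
- 1×A + 1×B + 3×C: cost 29, value 97
Best: 104 util.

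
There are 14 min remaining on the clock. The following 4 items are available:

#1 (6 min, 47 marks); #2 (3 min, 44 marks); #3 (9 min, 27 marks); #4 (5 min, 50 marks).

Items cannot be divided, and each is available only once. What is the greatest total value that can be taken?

141 marks

Check high-value combinations within 14 min:
- #1+#2+#4: time 6+3+5=14, value 47+44+50=141
- #1+#4: time 6+5=11, value 47+50=97
- #2+#4: time 3+5=8, value 44+50=94
Best: 141 marks.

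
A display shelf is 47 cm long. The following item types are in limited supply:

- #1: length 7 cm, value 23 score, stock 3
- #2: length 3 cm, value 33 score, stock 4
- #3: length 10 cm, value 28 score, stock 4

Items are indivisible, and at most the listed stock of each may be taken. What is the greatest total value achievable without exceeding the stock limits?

Top feasible selections:
- 2×#1 + 4×#2 + 2×#3: length 46, value 234
- 3×#1 + 4×#2 + 1×#3: length 43, value 229
- 4×#2 + 3×#3: length 42, value 216
- 1×#1 + 4×#2 + 2×#3: length 39, value 211
Best: 234 score.

234 score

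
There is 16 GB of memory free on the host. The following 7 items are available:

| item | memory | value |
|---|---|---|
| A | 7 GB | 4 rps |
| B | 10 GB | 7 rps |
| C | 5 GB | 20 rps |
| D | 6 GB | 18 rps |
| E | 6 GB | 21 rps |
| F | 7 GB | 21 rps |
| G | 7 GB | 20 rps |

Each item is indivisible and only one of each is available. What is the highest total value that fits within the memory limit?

42 rps

Check high-value combinations within 16 GB:
- E+F: memory 6+7=13, value 21+21=42
- C+E: memory 5+6=11, value 20+21=41
- C+F: memory 5+7=12, value 20+21=41
- E+G: memory 6+7=13, value 21+20=41
Best: 42 rps.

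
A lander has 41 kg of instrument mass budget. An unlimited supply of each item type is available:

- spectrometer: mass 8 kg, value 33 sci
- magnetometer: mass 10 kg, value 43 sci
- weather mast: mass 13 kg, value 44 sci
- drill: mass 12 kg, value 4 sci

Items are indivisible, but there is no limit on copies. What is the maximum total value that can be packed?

Best value-per-unit is magnetometer at 43/10, and filling with it alone uses mass 4×10=40. No mix of the others beats 4×43 = 172.

172 sci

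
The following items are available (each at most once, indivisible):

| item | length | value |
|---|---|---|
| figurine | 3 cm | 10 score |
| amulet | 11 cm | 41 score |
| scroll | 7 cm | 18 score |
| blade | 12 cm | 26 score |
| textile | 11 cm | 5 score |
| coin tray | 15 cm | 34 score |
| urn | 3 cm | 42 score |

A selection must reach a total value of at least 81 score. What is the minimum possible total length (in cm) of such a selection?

14

Subsets with value ≥ 81, sorted by total length:
- amulet+urn: length 14, value 83
- figurine+amulet+urn: length 17, value 93
- amulet+scroll+urn: length 21, value 101
- figurine+coin tray+urn: length 21, value 86
Minimum length: 14 cm.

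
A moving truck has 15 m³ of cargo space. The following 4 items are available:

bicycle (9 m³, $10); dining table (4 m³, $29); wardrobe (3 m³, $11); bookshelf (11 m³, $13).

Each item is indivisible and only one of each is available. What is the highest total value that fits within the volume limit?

$42

Check high-value combinations within 15 m³:
- dining table+bookshelf: volume 4+11=15, value 29+13=42
- dining table+wardrobe: volume 4+3=7, value 29+11=40
- bicycle+dining table: volume 9+4=13, value 10+29=39
- dining table: volume 4, value 29
- wardrobe+bookshelf: volume 3+11=14, value 11+13=24
Best: $42.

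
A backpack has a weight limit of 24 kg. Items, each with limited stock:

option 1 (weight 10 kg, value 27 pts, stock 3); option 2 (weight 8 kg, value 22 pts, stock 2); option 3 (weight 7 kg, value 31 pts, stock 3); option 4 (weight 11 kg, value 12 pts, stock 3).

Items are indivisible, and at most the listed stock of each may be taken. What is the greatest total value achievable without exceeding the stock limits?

93 pts

Top feasible selections:
- 3×option 3: weight 21, value 93
- 1×option 1 + 2×option 3: weight 24, value 89
Best: 93 pts.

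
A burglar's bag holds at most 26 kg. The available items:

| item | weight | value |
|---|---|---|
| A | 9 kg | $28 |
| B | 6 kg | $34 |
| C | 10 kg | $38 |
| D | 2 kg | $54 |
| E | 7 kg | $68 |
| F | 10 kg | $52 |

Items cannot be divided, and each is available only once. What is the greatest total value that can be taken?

This is a 0/1 knapsack; check combinations near the capacity.
- B+D+E+F: weight 6+2+7+10=25, value 34+54+68+52=208
- B+C+D+E: weight 6+10+2+7=25, value 34+38+54+68=194
- A+B+D+E: weight 9+6+2+7=24, value 28+34+54+68=184
- D+E+F: weight 2+7+10=19, value 54+68+52=174
Best: $208.

$208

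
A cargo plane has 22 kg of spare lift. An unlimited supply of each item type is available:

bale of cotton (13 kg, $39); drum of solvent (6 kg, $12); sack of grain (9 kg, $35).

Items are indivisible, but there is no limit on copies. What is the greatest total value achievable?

Best value-per-unit is sack of grain at 35/9; filling with it alone gives 2×35 = 70.
Optimal mix: 1×bale of cotton + 1×sack of grain → weight 22, value 74.

$74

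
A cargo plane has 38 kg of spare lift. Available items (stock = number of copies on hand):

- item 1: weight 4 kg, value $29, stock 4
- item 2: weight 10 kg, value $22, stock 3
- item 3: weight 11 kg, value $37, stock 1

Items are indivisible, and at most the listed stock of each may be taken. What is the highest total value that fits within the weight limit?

$175

Best selections within weight 38 and stock limits:
- 4×item 1 + 1×item 2 + 1×item 3: weight 37, value 175
- 4×item 1 + 2×item 2: weight 36, value 160
- 4×item 1 + 1×item 3: weight 27, value 153
- 3×item 1 + 1×item 2 + 1×item 3: weight 33, value 146
Best: $175.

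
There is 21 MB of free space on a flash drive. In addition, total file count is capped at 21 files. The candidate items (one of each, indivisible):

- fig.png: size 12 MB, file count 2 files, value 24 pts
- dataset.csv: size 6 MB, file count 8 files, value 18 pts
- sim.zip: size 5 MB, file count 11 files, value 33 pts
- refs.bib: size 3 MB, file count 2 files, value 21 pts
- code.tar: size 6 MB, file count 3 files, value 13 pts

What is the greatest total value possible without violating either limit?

Feasible sets respecting both limits:
- fig.png+sim.zip+refs.bib: size 20, file count 15, value 78
- dataset.csv+sim.zip+refs.bib: size 14, file count 21, value 72
- sim.zip+refs.bib+code.tar: size 14, file count 16, value 67
- fig.png+dataset.csv+refs.bib: size 21, file count 12, value 63
Best: 78 pts.

78 pts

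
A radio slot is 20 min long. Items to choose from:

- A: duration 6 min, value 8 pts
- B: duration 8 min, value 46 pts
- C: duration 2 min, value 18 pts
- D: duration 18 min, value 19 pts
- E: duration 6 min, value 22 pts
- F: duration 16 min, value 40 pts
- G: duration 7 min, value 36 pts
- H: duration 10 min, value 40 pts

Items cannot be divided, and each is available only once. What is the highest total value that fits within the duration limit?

104 pts

Check high-value combinations within 20 min:
- B+C+H: duration 8+2+10=20, value 46+18+40=104
- B+C+G: duration 8+2+7=17, value 46+18+36=100
- C+G+H: duration 2+7+10=19, value 18+36+40=94
- B+C+E: duration 8+2+6=16, value 46+18+22=86
Best: 104 pts.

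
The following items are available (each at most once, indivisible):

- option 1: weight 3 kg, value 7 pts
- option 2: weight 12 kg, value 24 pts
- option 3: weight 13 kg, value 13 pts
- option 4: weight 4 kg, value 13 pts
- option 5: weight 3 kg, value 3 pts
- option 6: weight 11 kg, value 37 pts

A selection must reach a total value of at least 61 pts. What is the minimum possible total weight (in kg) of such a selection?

Subsets with value ≥ 61, sorted by total weight:
- option 2+option 6: weight 23, value 61
- option 1+option 2+option 6: weight 26, value 68
- option 2+option 5+option 6: weight 26, value 64
Minimum weight: 23 kg.

23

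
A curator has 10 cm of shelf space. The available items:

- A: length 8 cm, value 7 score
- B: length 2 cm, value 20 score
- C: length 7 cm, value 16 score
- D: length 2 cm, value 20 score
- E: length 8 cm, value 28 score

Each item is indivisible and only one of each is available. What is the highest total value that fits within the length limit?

48 score

Check high-value combinations within 10 cm:
- B+E: length 2+8=10, value 20+28=48
- D+E: length 2+8=10, value 20+28=48
- B+D: length 2+2=4, value 20+20=40
- B+C: length 2+7=9, value 20+16=36
- C+D: length 7+2=9, value 16+20=36
Best: 48 score.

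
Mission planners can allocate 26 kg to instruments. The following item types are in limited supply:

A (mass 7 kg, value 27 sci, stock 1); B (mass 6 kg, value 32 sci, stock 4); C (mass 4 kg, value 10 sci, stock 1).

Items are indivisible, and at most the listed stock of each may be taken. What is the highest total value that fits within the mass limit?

Best selections within mass 26 and stock limits:
- 4×B: mass 24, value 128
- 1×A + 3×B: mass 25, value 123
Best: 128 sci.

128 sci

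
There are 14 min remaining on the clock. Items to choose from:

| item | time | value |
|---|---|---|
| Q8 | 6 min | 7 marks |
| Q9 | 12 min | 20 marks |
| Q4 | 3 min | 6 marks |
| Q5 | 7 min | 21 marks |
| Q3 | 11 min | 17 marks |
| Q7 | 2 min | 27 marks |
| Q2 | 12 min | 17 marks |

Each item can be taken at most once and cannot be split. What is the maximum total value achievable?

This is a 0/1 knapsack; check combinations near the capacity.
- Q4+Q5+Q7: time 3+7+2=12, value 6+21+27=54
- Q5+Q7: time 7+2=9, value 21+27=48
- Q9+Q7: time 12+2=14, value 20+27=47
- Q3+Q7: time 11+2=13, value 17+27=44
- Q7+Q2: time 2+12=14, value 27+17=44
Best: 54 marks.

54 marks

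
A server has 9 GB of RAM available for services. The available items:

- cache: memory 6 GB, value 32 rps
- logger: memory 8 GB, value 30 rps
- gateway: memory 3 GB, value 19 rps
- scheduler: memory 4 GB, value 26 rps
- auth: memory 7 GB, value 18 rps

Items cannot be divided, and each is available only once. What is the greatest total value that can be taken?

51 rps

This is a 0/1 knapsack; check combinations near the capacity.
- cache+gateway: memory 6+3=9, value 32+19=51
- gateway+scheduler: memory 3+4=7, value 19+26=45
- cache: memory 6, value 32
- logger: memory 8, value 30
- scheduler: memory 4, value 26
Best: 51 rps.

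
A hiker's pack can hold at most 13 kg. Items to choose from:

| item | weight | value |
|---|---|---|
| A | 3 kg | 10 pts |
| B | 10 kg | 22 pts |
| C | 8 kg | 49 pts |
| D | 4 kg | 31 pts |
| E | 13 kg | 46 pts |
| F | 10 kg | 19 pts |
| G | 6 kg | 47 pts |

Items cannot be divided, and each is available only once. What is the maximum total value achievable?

This is a 0/1 knapsack; check combinations near the capacity.
- A+D+G: weight 3+4+6=13, value 10+31+47=88
- C+D: weight 8+4=12, value 49+31=80
- D+G: weight 4+6=10, value 31+47=78
- A+C: weight 3+8=11, value 10+49=59
Best: 88 pts.

88 pts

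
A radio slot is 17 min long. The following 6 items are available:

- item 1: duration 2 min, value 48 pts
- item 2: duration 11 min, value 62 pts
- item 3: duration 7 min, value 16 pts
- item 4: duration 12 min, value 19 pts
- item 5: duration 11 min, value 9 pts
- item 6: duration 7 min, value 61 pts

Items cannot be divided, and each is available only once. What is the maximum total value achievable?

125 pts

This is a 0/1 knapsack; check combinations near the capacity.
- item 1+item 3+item 6: duration 2+7+7=16, value 48+16+61=125
- item 1+item 2: duration 2+11=13, value 48+62=110
- item 1+item 6: duration 2+7=9, value 48+61=109
- item 3+item 6: duration 7+7=14, value 16+61=77
Best: 125 pts.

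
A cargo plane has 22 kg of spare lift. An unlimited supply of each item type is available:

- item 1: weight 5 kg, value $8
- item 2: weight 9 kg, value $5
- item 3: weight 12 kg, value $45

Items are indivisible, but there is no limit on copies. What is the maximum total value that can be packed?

$61

Best value-per-unit is item 3 at 45/12; filling with it alone gives 1×45 = 45.
Optimal mix: 2×item 1 + 1×item 3 → weight 22, value 61.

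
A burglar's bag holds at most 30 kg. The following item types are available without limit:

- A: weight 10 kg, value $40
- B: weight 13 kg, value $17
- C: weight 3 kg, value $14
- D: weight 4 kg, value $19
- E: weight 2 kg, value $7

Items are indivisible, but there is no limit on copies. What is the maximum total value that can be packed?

Best value-per-unit is D at 19/4; filling with it alone gives 7×19 = 133.
Optimal mix: 2×C + 6×D → weight 30, value 142.

$142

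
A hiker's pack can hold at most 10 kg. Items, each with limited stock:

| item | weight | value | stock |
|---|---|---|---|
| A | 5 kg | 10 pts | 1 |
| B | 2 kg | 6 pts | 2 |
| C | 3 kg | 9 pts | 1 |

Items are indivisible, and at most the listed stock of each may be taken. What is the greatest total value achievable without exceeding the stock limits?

Best selections within weight 10 and stock limits:
- 1×A + 1×B + 1×C: weight 10, value 25
- 1×A + 2×B: weight 9, value 22
- 2×B + 1×C: weight 7, value 21
Best: 25 pts.

25 pts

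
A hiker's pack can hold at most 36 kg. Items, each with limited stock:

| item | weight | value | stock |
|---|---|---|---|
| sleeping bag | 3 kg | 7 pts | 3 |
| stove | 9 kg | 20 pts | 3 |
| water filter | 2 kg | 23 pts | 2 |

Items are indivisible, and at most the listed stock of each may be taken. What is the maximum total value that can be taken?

Best selections within weight 36 and stock limits:
- 1×sleeping bag + 3×stove + 2×water filter: weight 34, value 113
- 3×sleeping bag + 2×stove + 2×water filter: weight 31, value 107
- 3×stove + 2×water filter: weight 31, value 106
Best: 113 pts.

113 pts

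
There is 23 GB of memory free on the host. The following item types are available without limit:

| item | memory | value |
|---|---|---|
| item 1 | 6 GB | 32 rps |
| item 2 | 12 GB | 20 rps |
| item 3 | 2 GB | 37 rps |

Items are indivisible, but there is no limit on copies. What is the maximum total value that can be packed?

407 rps

Best value-per-unit is item 3 at 37/2, and filling with it alone uses memory 11×2=22. No mix of the others beats 11×37 = 407.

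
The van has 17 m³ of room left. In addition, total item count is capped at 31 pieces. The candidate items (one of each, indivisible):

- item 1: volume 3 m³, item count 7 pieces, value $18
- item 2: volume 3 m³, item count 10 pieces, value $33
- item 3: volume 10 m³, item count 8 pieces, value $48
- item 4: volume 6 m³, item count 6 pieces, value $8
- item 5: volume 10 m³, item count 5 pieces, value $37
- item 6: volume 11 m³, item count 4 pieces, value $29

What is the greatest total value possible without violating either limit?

Feasible sets respecting both limits:
- item 1+item 2+item 3: volume 16, item count 25, value 99
- item 1+item 2+item 5: volume 16, item count 22, value 88
- item 2+item 3: volume 13, item count 18, value 81
- item 1+item 2+item 6: volume 17, item count 21, value 80
Best: $99.

$99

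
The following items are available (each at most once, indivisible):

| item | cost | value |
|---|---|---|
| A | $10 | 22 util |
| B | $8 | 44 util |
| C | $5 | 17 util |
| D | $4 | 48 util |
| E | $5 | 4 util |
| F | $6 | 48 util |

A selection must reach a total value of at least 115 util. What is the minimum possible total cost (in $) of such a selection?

Subsets with value ≥ 115, sorted by total cost:
- B+D+F: cost 18, value 140
- A+D+F: cost 20, value 118
- C+D+E+F: cost 20, value 117
Minimum cost: 18 $.

18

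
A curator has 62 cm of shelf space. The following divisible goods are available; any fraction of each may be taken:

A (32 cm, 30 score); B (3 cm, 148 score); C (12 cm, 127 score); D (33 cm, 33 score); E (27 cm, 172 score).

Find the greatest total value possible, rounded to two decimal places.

467.00

Take in order of value per unit:
- B (148/3 per unit): all 3 → value 148, running total 148.00
- C (127/12 per unit): all 12 → value 127, running total 275.00
- E (172/27 per unit): all 27 → value 172, running total 447.00
- D (33/33 per unit): 20 of 33 → value 20×33/33 = 20.0000, running total 467.00
Total 467.00.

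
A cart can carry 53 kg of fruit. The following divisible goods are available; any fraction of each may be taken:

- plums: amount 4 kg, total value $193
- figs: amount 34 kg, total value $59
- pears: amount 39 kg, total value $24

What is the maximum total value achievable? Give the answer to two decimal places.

261.23

Take in order of value per unit:
- plums (193/4 per unit): all 4 → value 193, running total 193.00
- figs (59/34 per unit): all 34 → value 59, running total 252.00
- pears (24/39 per unit): 15 of 39 → value 15×24/39 = 9.2308, running total 261.23
Total 261.23.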